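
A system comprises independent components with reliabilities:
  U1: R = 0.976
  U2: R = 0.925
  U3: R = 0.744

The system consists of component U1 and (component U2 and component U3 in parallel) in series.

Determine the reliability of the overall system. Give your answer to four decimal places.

0.9573

Parallel (U2 and U3): 1 − (1 − 0.925000)(1 − 0.744000) = 0.980800
Series (U1 and [0.980800]): 0.976000 × 0.980800 = 0.9573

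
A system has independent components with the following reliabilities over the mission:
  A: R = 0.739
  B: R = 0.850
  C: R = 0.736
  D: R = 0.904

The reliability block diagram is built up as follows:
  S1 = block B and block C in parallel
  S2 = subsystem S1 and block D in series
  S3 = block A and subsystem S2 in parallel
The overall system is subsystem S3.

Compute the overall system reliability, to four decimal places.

Parallel (B and C): 1 − (1 − 0.850000)(1 − 0.736000) = 0.960400
Series ([0.960400] and D): 0.960400 × 0.904000 = 0.868202
Parallel (A and [0.868202]): 1 − (1 − 0.739000)(1 − 0.868202) = 0.9656

0.9656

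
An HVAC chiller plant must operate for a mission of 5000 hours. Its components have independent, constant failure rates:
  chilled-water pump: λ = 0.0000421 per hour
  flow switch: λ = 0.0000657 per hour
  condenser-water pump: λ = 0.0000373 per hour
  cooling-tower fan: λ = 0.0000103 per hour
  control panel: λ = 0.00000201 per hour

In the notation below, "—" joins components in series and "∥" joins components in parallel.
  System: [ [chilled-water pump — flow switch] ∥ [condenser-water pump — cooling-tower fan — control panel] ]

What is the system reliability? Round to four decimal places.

0.9085

R(chilled-water pump) = exp(−0.0000421 × 5000) = 0.810179
R(flow switch) = exp(−0.0000657 × 5000) = 0.720003
R(condenser-water pump) = exp(−0.0000373 × 5000) = 0.829859
R(cooling-tower fan) = exp(−0.0000103 × 5000) = 0.949804
R(control panel) = exp(−0.00000201 × 5000) = 0.990000
Series (chilled-water pump and flow switch): 0.810179 × 0.720003 = 0.583331
Series (condenser-water pump, cooling-tower fan, and control panel): 0.829859 × 0.949804 × 0.990000 = 0.780321
Parallel ([0.583331] and [0.780321]): 1 − (1 − 0.583331)(1 − 0.780321) = 0.9085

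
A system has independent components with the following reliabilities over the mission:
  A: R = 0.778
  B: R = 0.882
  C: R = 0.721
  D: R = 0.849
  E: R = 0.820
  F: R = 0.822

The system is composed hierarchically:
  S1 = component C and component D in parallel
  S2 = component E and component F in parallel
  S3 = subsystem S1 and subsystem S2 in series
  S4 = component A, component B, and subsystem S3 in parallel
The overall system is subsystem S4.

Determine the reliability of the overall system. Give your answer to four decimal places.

Parallel (C and D): 1 − (1 − 0.721000)(1 − 0.849000) = 0.957871
Parallel (E and F): 1 − (1 − 0.820000)(1 − 0.822000) = 0.967960
Series ([0.957871] and [0.967960]): 0.957871 × 0.967960 = 0.927181
Parallel (A, B, and [0.927181]): 1 − (1 − 0.778000)(1 − 0.882000)(1 − 0.927181) = 0.9981

0.9981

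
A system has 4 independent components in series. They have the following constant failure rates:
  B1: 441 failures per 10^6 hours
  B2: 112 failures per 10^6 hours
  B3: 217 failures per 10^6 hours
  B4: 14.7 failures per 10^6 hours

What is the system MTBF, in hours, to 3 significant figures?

Series of exponential components: λ_sys = Σ λ_i
λ_sys = 0.000441 + 0.000112 + 0.000217 + 0.0000147 = 7.8470e-04 /h
MTBF = 1 / λ_sys = 1270 h

1270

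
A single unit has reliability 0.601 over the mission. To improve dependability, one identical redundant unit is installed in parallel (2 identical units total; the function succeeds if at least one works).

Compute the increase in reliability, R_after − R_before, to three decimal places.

R_before = 0.601
R_after = 1 − (1 − 0.601)^2 = 0.841
ΔR = 0.841 − 0.601 = 0.240

0.240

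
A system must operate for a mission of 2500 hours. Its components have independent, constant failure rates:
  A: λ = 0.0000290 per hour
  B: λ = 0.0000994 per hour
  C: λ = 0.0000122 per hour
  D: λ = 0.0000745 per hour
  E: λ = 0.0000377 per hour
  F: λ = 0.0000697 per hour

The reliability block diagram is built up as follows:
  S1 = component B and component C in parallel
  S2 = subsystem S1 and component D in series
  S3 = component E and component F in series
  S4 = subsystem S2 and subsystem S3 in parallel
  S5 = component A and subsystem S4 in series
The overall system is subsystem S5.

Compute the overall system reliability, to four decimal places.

0.8916

R(A) = exp(−0.0000290 × 2500) = 0.930066
R(B) = exp(−0.0000994 × 2500) = 0.779970
R(C) = exp(−0.0000122 × 2500) = 0.969960
R(D) = exp(−0.0000745 × 2500) = 0.830066
R(E) = exp(−0.0000377 × 2500) = 0.910055
R(F) = exp(−0.0000697 × 2500) = 0.840087
Parallel (B and C): 1 − (1 − 0.779970)(1 − 0.969960) = 0.993390
Series ([0.993390] and D): 0.993390 × 0.830066 = 0.824579
Series (E and F): 0.910055 × 0.840087 = 0.764525
Parallel ([0.824579] and [0.764525]): 1 − (1 − 0.824579)(1 − 0.764525) = 0.958693
Series (A and [0.958693]): 0.930066 × 0.958693 = 0.8916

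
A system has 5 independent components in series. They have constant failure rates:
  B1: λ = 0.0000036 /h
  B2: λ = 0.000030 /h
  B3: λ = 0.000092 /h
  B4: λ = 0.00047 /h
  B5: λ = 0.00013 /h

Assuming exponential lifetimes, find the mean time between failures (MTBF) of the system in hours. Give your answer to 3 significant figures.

Series of exponential components: λ_sys = Σ λ_i
λ_sys = 0.0000036 + 0.000030 + 0.000092 + 0.00047 + 0.00013 = 7.2560e-04 /h
MTBF = 1 / λ_sys = 1380 h

1380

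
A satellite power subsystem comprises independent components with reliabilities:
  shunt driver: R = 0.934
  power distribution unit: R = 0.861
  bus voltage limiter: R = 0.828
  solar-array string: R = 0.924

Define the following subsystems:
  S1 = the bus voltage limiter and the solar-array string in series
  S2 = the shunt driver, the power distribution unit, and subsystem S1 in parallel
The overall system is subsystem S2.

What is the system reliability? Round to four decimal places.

Series (bus voltage limiter and solar-array string): 0.828000 × 0.924000 = 0.765072
Parallel (shunt driver, power distribution unit, and [0.765072]): 1 − (1 − 0.934000)(1 − 0.861000)(1 − 0.765072) = 0.9978

0.9978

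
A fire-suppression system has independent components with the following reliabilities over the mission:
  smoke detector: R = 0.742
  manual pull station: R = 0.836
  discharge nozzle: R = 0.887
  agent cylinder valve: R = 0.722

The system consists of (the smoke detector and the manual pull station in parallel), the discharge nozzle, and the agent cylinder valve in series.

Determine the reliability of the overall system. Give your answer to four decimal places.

Parallel (smoke detector and manual pull station): 1 − (1 − 0.742000)(1 − 0.836000) = 0.957688
Series ([0.957688], discharge nozzle, and agent cylinder valve): 0.957688 × 0.887000 × 0.722000 = 0.6133

0.6133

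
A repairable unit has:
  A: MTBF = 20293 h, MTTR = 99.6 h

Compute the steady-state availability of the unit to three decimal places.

A(A) = MTBF/(MTBF+MTTR) = 20293/(20293+99.6) = 0.995

0.995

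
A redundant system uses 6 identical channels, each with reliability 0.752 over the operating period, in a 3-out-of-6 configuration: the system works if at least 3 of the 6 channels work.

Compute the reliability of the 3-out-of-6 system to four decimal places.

R = Σ_{i=3}^{6} C(6,i) p^i (1−p)^{6−i} with p = 0.752
C(6,3)·0.752^3·0.248^3 = 0.129729
C(6,4)·0.752^4·0.248^2 = 0.295030
C(6,5)·0.752^5·0.248^1 = 0.357843
C(6,6)·0.752^6·0.248^0 = 0.180845
Sum = 0.9634

0.9634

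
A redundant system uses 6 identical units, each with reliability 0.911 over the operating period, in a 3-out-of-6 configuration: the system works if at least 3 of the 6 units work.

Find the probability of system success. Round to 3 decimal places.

0.999

R = Σ_{i=3}^{6} C(6,i) p^i (1−p)^{6−i} with p = 0.911
C(6,3)·0.911^3·0.089^3 = 0.01066
C(6,4)·0.911^4·0.089^2 = 0.08184
C(6,5)·0.911^5·0.089^1 = 0.33507
C(6,6)·0.911^6·0.089^0 = 0.57162
Sum = 0.999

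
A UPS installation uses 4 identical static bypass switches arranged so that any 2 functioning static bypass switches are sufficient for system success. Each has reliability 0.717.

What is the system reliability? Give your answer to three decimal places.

0.929

R = Σ_{i=2}^{4} C(4,i) p^i (1−p)^{4−i} with p = 0.717
C(4,2)·0.717^2·0.283^2 = 0.24704
C(4,3)·0.717^3·0.283^1 = 0.41726
C(4,4)·0.717^4·0.283^0 = 0.26429
Sum = 0.929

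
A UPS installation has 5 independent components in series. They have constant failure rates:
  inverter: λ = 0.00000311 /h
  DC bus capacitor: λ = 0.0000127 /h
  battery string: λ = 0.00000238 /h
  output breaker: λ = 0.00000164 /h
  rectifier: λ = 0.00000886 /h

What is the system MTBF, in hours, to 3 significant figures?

Series of exponential components: λ_sys = Σ λ_i
λ_sys = 0.00000311 + 0.0000127 + 0.00000238 + 0.00000164 + 0.00000886 = 2.8690e-05 /h
MTBF = 1 / λ_sys = 34900 h

34900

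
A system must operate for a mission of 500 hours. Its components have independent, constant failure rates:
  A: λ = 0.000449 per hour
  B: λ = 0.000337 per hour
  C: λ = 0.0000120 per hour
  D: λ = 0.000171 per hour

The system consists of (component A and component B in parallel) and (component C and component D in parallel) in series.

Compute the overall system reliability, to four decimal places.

R(A) = exp(−0.000449 × 500) = 0.798916
R(B) = exp(−0.000337 × 500) = 0.844931
R(C) = exp(−0.0000120 × 500) = 0.994018
R(D) = exp(−0.000171 × 500) = 0.918053
Parallel (A and B): 1 − (1 − 0.798916)(1 − 0.844931) = 0.968818
Parallel (C and D): 1 − (1 − 0.994018)(1 − 0.918053) = 0.999510
Series ([0.968818] and [0.999510]): 0.968818 × 0.999510 = 0.9683

0.9683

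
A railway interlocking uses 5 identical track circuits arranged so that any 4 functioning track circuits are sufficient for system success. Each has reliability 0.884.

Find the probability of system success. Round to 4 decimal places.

R = Σ_{i=4}^{5} C(5,i) p^i (1−p)^{5−i} with p = 0.884
C(5,4)·0.884^4·0.116^1 = 0.354191
C(5,5)·0.884^5·0.116^0 = 0.539835
Sum = 0.8940

0.8940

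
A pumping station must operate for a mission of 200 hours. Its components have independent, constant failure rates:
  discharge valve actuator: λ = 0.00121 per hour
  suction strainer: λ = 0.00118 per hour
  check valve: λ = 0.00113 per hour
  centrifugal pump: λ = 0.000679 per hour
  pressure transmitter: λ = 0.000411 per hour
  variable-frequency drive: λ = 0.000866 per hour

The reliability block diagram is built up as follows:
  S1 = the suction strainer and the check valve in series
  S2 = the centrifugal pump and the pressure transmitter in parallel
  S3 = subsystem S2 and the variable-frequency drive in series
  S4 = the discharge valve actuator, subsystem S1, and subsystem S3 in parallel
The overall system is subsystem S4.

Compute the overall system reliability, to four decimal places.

R(discharge valve actuator) = exp(−0.00121 × 200) = 0.785056
R(suction strainer) = exp(−0.00118 × 200) = 0.789781
R(check valve) = exp(−0.00113 × 200) = 0.797718
R(centrifugal pump) = exp(−0.000679 × 200) = 0.873017
R(pressure transmitter) = exp(−0.000411 × 200) = 0.921088
R(variable-frequency drive) = exp(−0.000866 × 200) = 0.840969
Series (suction strainer and check valve): 0.789781 × 0.797718 = 0.630023
Parallel (centrifugal pump and pressure transmitter): 1 − (1 − 0.873017)(1 − 0.921088) = 0.989980
Series ([0.989980] and variable-frequency drive): 0.989980 × 0.840969 = 0.832542
Parallel (discharge valve actuator, [0.630023], and [0.832542]): 1 − (1 − 0.785056)(1 − 0.630023)(1 − 0.832542) = 0.9867

0.9867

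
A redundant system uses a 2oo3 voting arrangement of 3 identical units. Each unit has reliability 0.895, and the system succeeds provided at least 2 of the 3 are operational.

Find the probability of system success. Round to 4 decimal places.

0.9692

R = Σ_{i=2}^{3} C(3,i) p^i (1−p)^{3−i} with p = 0.895
C(3,2)·0.895^2·0.105^1 = 0.252323
C(3,3)·0.895^3·0.105^0 = 0.716917
Sum = 0.9692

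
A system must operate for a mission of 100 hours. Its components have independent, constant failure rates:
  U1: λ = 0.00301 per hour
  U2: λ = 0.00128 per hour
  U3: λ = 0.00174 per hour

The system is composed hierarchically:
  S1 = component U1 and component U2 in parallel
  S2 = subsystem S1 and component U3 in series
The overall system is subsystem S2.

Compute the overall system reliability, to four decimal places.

0.8141

R(U1) = exp(−0.00301 × 100) = 0.740078
R(U2) = exp(−0.00128 × 100) = 0.879853
R(U3) = exp(−0.00174 × 100) = 0.840297
Parallel (U1 and U2): 1 − (1 − 0.740078)(1 − 0.879853) = 0.968771
Series ([0.968771] and U3): 0.968771 × 0.840297 = 0.8141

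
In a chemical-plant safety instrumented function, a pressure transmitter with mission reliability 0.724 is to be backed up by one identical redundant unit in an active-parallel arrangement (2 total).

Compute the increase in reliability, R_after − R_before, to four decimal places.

0.1998

R_before = 0.724
R_after = 1 − (1 − 0.724)^2 = 0.9238
ΔR = 0.9238 − 0.724 = 0.1998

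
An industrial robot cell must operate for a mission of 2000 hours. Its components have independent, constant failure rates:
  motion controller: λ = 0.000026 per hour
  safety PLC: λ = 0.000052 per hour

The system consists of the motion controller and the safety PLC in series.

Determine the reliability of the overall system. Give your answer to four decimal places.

0.8556

R(motion controller) = exp(−0.000026 × 2000) = 0.949329
R(safety PLC) = exp(−0.000052 × 2000) = 0.901225
Series (motion controller and safety PLC): 0.949329 × 0.901225 = 0.8556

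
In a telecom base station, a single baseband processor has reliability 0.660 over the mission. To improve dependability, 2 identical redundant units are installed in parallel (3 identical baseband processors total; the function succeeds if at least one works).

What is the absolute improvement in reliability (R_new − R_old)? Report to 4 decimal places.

R_before = 0.660
R_after = 1 − (1 − 0.660)^3 = 0.9607
ΔR = 0.9607 − 0.660 = 0.3007

0.3007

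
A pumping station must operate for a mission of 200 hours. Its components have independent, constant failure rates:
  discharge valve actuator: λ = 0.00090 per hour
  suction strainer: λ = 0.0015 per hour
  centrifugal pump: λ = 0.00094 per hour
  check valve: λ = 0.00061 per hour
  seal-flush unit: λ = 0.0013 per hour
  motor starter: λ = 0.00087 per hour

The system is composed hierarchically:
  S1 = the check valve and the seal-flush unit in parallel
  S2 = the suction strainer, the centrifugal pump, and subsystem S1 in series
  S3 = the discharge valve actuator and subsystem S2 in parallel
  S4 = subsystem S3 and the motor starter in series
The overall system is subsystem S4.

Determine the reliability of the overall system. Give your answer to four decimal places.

R(discharge valve actuator) = exp(−0.00090 × 200) = 0.835270
R(suction strainer) = exp(−0.0015 × 200) = 0.740818
R(centrifugal pump) = exp(−0.00094 × 200) = 0.828615
R(check valve) = exp(−0.00061 × 200) = 0.885148
R(seal-flush unit) = exp(−0.0013 × 200) = 0.771052
R(motor starter) = exp(−0.00087 × 200) = 0.840297
Parallel (check valve and seal-flush unit): 1 − (1 − 0.885148)(1 − 0.771052) = 0.973705
Series (suction strainer, centrifugal pump, and [0.973705]): 0.740818 × 0.828615 × 0.973705 = 0.597712
Parallel (discharge valve actuator and [0.597712]): 1 − (1 − 0.835270)(1 − 0.597712) = 0.933731
Series ([0.933731] and motor starter): 0.933731 × 0.840297 = 0.7846

0.7846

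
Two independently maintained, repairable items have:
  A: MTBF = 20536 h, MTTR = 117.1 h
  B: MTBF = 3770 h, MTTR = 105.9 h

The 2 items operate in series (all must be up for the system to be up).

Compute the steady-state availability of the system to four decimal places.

0.9672

A(A) = MTBF/(MTBF+MTTR) = 20536/(20536+117.1) = 0.994330
A(B) = MTBF/(MTBF+MTTR) = 3770/(3770+105.9) = 0.972677
Series availability: 0.994330 × 0.972677 = 0.9672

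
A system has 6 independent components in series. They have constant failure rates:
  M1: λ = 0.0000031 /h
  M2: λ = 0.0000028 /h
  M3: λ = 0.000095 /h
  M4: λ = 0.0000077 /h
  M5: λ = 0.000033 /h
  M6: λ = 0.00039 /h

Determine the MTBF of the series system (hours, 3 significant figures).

Series of exponential components: λ_sys = Σ λ_i
λ_sys = 0.0000031 + 0.0000028 + 0.000095 + 0.0000077 + 0.000033 + 0.00039 = 5.3160e-04 /h
MTBF = 1 / λ_sys = 1880 h

1880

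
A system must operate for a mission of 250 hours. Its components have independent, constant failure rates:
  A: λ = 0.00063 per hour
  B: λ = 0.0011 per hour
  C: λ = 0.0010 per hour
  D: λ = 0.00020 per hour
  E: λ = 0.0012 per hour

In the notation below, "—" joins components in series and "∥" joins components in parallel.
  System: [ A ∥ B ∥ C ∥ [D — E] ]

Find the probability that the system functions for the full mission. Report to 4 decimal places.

0.9977

R(A) = exp(−0.00063 × 250) = 0.854277
R(B) = exp(−0.0011 × 250) = 0.759572
R(C) = exp(−0.0010 × 250) = 0.778801
R(D) = exp(−0.00020 × 250) = 0.951229
R(E) = exp(−0.0012 × 250) = 0.740818
Series (D and E): 0.951229 × 0.740818 = 0.704688
Parallel (A, B, C, and [0.704688]): 1 − (1 − 0.854277)(1 − 0.759572)(1 − 0.778801)(1 − 0.704688) = 0.9977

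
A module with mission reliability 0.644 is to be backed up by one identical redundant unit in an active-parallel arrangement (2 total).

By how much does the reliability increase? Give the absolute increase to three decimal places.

R_before = 0.644
R_after = 1 − (1 − 0.644)^2 = 0.873
ΔR = 0.873 − 0.644 = 0.229

0.229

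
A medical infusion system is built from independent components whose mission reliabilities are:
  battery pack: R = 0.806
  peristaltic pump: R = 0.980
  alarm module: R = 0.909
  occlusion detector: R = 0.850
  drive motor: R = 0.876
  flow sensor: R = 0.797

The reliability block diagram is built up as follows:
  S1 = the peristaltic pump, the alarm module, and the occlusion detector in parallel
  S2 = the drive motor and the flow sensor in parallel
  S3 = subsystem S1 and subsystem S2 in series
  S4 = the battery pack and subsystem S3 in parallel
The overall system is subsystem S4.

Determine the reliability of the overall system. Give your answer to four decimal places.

0.9951

Parallel (peristaltic pump, alarm module, and occlusion detector): 1 − (1 − 0.980000)(1 − 0.909000)(1 − 0.850000) = 0.999727
Parallel (drive motor and flow sensor): 1 − (1 − 0.876000)(1 − 0.797000) = 0.974828
Series ([0.999727] and [0.974828]): 0.999727 × 0.974828 = 0.974562
Parallel (battery pack and [0.974562]): 1 − (1 − 0.806000)(1 − 0.974562) = 0.9951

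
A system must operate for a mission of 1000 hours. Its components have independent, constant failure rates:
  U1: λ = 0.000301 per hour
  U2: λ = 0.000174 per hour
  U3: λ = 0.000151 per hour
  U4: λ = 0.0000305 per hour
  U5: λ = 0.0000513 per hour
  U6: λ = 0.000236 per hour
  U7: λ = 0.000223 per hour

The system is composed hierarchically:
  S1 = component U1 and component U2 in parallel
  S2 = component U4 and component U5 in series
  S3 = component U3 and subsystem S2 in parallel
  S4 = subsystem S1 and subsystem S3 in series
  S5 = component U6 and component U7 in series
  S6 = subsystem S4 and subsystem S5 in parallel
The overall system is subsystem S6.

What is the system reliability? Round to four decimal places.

0.9808

R(U1) = exp(−0.000301 × 1000) = 0.740078
R(U2) = exp(−0.000174 × 1000) = 0.840297
R(U3) = exp(−0.000151 × 1000) = 0.859848
R(U4) = exp(−0.0000305 × 1000) = 0.969960
R(U5) = exp(−0.0000513 × 1000) = 0.949994
R(U6) = exp(−0.000236 × 1000) = 0.789781
R(U7) = exp(−0.000223 × 1000) = 0.800115
Parallel (U1 and U2): 1 − (1 − 0.740078)(1 − 0.840297) = 0.958490
Series (U4 and U5): 0.969960 × 0.949994 = 0.921456
Parallel (U3 and [0.921456]): 1 − (1 − 0.859848)(1 − 0.921456) = 0.988992
Series ([0.958490] and [0.988992]): 0.958490 × 0.988992 = 0.947939
Series (U6 and U7): 0.789781 × 0.800115 = 0.631916
Parallel ([0.947939] and [0.631916]): 1 − (1 − 0.947939)(1 − 0.631916) = 0.9808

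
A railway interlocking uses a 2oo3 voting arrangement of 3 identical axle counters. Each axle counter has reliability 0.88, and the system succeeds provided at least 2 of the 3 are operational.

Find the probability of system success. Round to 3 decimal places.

0.960

R = Σ_{i=2}^{3} C(3,i) p^i (1−p)^{3−i} with p = 0.88
C(3,2)·0.88^2·0.12^1 = 0.27878
C(3,3)·0.88^3·0.12^0 = 0.68147
Sum = 0.960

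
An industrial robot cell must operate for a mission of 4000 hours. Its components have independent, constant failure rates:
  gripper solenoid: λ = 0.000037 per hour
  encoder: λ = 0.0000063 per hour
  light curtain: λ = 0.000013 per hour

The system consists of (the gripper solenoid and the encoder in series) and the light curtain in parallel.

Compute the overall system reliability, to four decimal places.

0.9919

R(gripper solenoid) = exp(−0.000037 × 4000) = 0.862431
R(encoder) = exp(−0.0000063 × 4000) = 0.975115
R(light curtain) = exp(−0.000013 × 4000) = 0.949329
Series (gripper solenoid and encoder): 0.862431 × 0.975115 = 0.840969
Parallel ([0.840969] and light curtain): 1 − (1 − 0.840969)(1 − 0.949329) = 0.9919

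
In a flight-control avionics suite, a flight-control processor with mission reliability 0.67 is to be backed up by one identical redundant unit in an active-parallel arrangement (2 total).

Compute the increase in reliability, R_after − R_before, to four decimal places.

0.2211

R_before = 0.67
R_after = 1 − (1 − 0.67)^2 = 0.8911
ΔR = 0.8911 − 0.67 = 0.2211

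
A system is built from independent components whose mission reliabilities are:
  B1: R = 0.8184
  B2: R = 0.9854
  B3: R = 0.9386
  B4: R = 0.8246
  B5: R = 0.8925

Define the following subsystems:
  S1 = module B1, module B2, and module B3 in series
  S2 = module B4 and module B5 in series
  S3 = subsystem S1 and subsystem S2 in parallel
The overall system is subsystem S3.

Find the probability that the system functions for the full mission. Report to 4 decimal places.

Series (B1, B2, and B3): 0.818400 × 0.985400 × 0.938600 = 0.756935
Series (B4 and B5): 0.824600 × 0.892500 = 0.735956
Parallel ([0.756935] and [0.735956]): 1 − (1 − 0.756935)(1 − 0.735956) = 0.9358

0.9358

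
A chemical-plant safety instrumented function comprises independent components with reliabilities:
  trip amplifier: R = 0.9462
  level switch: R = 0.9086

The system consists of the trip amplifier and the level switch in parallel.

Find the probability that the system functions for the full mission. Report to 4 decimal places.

0.9951

Parallel (trip amplifier and level switch): 1 − (1 − 0.946200)(1 − 0.908600) = 0.9951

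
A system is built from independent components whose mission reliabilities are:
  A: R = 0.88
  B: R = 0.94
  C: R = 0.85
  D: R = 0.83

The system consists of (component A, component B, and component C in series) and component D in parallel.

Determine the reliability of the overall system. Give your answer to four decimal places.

Series (A, B, and C): 0.880000 × 0.940000 × 0.850000 = 0.703120
Parallel ([0.703120] and D): 1 − (1 − 0.703120)(1 − 0.830000) = 0.9495

0.9495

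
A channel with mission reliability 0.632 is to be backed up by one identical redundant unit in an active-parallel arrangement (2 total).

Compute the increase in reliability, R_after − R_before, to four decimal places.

R_before = 0.632
R_after = 1 − (1 − 0.632)^2 = 0.8646
ΔR = 0.8646 − 0.632 = 0.2326

0.2326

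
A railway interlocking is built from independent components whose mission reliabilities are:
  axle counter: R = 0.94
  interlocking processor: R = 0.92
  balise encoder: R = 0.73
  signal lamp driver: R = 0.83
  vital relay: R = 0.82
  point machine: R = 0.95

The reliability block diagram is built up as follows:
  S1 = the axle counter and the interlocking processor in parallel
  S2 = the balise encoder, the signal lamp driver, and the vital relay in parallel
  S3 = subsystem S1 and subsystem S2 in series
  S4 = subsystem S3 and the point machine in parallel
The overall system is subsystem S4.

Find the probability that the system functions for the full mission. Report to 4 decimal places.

Parallel (axle counter and interlocking processor): 1 − (1 − 0.940000)(1 − 0.920000) = 0.995200
Parallel (balise encoder, signal lamp driver, and vital relay): 1 − (1 − 0.730000)(1 − 0.830000)(1 − 0.820000) = 0.991738
Series ([0.995200] and [0.991738]): 0.995200 × 0.991738 = 0.986978
Parallel ([0.986978] and point machine): 1 − (1 − 0.986978)(1 − 0.950000) = 0.9993

0.9993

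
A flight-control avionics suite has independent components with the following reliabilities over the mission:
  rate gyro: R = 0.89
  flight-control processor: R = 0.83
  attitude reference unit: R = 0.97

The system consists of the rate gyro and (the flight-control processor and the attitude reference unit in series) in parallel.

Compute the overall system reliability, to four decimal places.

0.9786

Series (flight-control processor and attitude reference unit): 0.830000 × 0.970000 = 0.805100
Parallel (rate gyro and [0.805100]): 1 − (1 − 0.890000)(1 − 0.805100) = 0.9786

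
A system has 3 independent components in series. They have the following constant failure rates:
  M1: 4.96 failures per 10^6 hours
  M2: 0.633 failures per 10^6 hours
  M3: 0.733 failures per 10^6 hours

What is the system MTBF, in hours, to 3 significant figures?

Series of exponential components: λ_sys = Σ λ_i
λ_sys = 0.00000496 + 0.000000633 + 0.000000733 = 6.3260e-06 /h
MTBF = 1 / λ_sys = 158000 h

158000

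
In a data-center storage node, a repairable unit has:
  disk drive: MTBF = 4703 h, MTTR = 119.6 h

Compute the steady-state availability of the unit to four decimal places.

0.9752

A(disk drive) = MTBF/(MTBF+MTTR) = 4703/(4703+119.6) = 0.9752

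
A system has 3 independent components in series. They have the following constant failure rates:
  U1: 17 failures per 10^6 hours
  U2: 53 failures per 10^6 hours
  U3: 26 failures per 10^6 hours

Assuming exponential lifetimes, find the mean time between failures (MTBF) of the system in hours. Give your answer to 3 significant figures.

Series of exponential components: λ_sys = Σ λ_i
λ_sys = 0.000017 + 0.000053 + 0.000026 = 9.6000e-05 /h
MTBF = 1 / λ_sys = 10400 h

10400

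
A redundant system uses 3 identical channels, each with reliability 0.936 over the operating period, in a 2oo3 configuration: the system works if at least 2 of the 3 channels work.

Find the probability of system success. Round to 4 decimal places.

0.9882

R = Σ_{i=2}^{3} C(3,i) p^i (1−p)^{3−i} with p = 0.936
C(3,2)·0.936^2·0.064^1 = 0.168210
C(3,3)·0.936^3·0.064^0 = 0.820026
Sum = 0.9882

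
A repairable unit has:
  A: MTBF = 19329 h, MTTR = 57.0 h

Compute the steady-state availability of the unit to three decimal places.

0.997

A(A) = MTBF/(MTBF+MTTR) = 19329/(19329+57.0) = 0.997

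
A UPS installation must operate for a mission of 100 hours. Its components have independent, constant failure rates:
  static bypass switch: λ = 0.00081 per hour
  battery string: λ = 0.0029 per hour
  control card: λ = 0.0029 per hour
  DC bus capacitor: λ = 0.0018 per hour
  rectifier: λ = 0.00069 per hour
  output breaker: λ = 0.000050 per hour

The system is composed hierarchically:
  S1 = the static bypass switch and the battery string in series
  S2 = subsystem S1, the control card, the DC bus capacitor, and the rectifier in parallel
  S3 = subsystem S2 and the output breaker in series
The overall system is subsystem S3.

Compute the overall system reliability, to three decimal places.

R(static bypass switch) = exp(−0.00081 × 100) = 0.92219
R(battery string) = exp(−0.0029 × 100) = 0.74826
R(control card) = exp(−0.0029 × 100) = 0.74826
R(DC bus capacitor) = exp(−0.0018 × 100) = 0.83527
R(rectifier) = exp(−0.00069 × 100) = 0.93333
R(output breaker) = exp(−0.000050 × 100) = 0.99501
Series (static bypass switch and battery string): 0.92219 × 0.74826 = 0.69004
Parallel ([0.69004], control card, DC bus capacitor, and rectifier): 1 − (1 − 0.69004)(1 − 0.74826)(1 − 0.83527)(1 − 0.93333) = 0.99914
Series ([0.99914] and output breaker): 0.99914 × 0.99501 = 0.994

0.994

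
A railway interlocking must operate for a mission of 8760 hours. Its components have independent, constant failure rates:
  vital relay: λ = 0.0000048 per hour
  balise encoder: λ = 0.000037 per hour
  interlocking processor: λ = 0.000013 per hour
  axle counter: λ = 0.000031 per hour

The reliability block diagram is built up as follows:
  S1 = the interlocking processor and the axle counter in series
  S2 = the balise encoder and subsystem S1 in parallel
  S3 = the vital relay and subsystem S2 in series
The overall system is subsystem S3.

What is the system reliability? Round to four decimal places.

0.8739

R(vital relay) = exp(−0.0000048 × 8760) = 0.958824
R(balise encoder) = exp(−0.000037 × 8760) = 0.723163
R(interlocking processor) = exp(−0.000013 × 8760) = 0.892365
R(axle counter) = exp(−0.000031 × 8760) = 0.762190
Series (interlocking processor and axle counter): 0.892365 × 0.762190 = 0.680152
Parallel (balise encoder and [0.680152]): 1 − (1 − 0.723163)(1 − 0.680152) = 0.911454
Series (vital relay and [0.911454]): 0.958824 × 0.911454 = 0.8739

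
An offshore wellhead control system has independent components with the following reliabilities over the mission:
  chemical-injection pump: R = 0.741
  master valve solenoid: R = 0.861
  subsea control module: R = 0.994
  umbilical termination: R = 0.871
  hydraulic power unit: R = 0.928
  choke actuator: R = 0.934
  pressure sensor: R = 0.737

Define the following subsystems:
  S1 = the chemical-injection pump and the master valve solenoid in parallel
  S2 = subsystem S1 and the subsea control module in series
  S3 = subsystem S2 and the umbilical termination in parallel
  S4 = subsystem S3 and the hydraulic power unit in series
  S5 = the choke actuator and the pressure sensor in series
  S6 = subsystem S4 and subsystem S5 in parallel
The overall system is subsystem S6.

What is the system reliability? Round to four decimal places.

0.9760

Parallel (chemical-injection pump and master valve solenoid): 1 − (1 − 0.741000)(1 − 0.861000) = 0.963999
Series ([0.963999] and subsea control module): 0.963999 × 0.994000 = 0.958215
Parallel ([0.958215] and umbilical termination): 1 − (1 − 0.958215)(1 − 0.871000) = 0.994610
Series ([0.994610] and hydraulic power unit): 0.994610 × 0.928000 = 0.922998
Series (choke actuator and pressure sensor): 0.934000 × 0.737000 = 0.688358
Parallel ([0.922998] and [0.688358]): 1 − (1 − 0.922998)(1 − 0.688358) = 0.9760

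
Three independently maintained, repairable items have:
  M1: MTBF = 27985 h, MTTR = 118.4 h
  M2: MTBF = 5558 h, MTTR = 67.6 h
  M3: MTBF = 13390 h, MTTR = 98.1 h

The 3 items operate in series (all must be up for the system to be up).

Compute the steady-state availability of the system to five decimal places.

A(M1) = MTBF/(MTBF+MTTR) = 27985/(27985+118.4) = 0.995787
A(M2) = MTBF/(MTBF+MTTR) = 5558/(5558+67.6) = 0.987984
A(M3) = MTBF/(MTBF+MTTR) = 13390/(13390+98.1) = 0.992727
Series availability: 0.995787 × 0.987984 × 0.992727 = 0.97667

0.97667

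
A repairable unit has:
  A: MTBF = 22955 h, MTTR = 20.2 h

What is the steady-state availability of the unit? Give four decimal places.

0.9991

A(A) = MTBF/(MTBF+MTTR) = 22955/(22955+20.2) = 0.9991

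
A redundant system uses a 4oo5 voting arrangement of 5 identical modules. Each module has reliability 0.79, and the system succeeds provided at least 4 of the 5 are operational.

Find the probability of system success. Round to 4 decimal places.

0.7167

R = Σ_{i=4}^{5} C(5,i) p^i (1−p)^{5−i} with p = 0.79
C(5,4)·0.79^4·0.21^1 = 0.408976
C(5,5)·0.79^5·0.21^0 = 0.307706
Sum = 0.7167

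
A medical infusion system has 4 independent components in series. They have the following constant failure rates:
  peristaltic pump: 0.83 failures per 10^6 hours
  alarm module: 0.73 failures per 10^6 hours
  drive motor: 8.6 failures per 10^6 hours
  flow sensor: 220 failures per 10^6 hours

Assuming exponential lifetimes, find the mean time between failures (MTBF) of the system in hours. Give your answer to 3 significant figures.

Series of exponential components: λ_sys = Σ λ_i
λ_sys = 0.00000083 + 0.00000073 + 0.0000086 + 0.00022 = 2.3016e-04 /h
MTBF = 1 / λ_sys = 4340 h

4340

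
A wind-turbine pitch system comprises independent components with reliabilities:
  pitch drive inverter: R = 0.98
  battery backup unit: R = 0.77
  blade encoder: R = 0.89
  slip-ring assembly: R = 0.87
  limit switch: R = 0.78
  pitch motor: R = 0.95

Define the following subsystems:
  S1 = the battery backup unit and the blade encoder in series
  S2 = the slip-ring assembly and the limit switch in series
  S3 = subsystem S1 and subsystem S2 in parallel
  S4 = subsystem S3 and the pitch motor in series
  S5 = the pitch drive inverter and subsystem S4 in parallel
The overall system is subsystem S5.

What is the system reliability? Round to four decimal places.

Series (battery backup unit and blade encoder): 0.770000 × 0.890000 = 0.685300
Series (slip-ring assembly and limit switch): 0.870000 × 0.780000 = 0.678600
Parallel ([0.685300] and [0.678600]): 1 − (1 − 0.685300)(1 − 0.678600) = 0.898855
Series ([0.898855] and pitch motor): 0.898855 × 0.950000 = 0.853912
Parallel (pitch drive inverter and [0.853912]): 1 − (1 − 0.980000)(1 − 0.853912) = 0.9971

0.9971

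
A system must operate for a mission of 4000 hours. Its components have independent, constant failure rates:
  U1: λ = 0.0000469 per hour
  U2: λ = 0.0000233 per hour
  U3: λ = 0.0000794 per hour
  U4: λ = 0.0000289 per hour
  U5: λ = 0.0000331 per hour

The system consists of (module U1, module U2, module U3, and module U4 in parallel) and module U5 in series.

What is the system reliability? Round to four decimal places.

R(U1) = exp(−0.0000469 × 4000) = 0.828946
R(U2) = exp(−0.0000233 × 4000) = 0.911011
R(U3) = exp(−0.0000794 × 4000) = 0.727894
R(U4) = exp(−0.0000289 × 4000) = 0.890831
R(U5) = exp(−0.0000331 × 4000) = 0.875991
Parallel (U1, U2, U3, and U4): 1 − (1 − 0.828946)(1 − 0.911011)(1 − 0.727894)(1 − 0.890831) = 0.999548
Series ([0.999548] and U5): 0.999548 × 0.875991 = 0.8756

0.8756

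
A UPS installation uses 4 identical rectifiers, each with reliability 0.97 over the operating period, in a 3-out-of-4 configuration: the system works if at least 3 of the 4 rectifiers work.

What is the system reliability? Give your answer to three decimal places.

0.995

R = Σ_{i=3}^{4} C(4,i) p^i (1−p)^{4−i} with p = 0.97
C(4,3)·0.97^3·0.03^1 = 0.10952
C(4,4)·0.97^4·0.03^0 = 0.88529
Sum = 0.995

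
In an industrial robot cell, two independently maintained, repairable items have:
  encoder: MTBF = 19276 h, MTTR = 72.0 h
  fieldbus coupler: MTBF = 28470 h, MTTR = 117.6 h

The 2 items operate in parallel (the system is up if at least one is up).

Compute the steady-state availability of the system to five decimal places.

0.99998

A(encoder) = MTBF/(MTBF+MTTR) = 19276/(19276+72.0) = 0.996279
A(fieldbus coupler) = MTBF/(MTBF+MTTR) = 28470/(28470+117.6) = 0.995886
Parallel availability: 1 − (1 − 0.996279)(1 − 0.995886) = 0.99998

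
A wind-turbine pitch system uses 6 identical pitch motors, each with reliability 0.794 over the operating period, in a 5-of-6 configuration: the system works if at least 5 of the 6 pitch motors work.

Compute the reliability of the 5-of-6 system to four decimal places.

0.6406

R = Σ_{i=5}^{6} C(6,i) p^i (1−p)^{6−i} with p = 0.794
C(6,5)·0.794^5·0.206^1 = 0.390051
C(6,6)·0.794^6·0.206^0 = 0.250567
Sum = 0.6406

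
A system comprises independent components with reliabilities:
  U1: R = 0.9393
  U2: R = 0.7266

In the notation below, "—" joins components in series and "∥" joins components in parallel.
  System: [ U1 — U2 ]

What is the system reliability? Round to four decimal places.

Series (U1 and U2): 0.939300 × 0.726600 = 0.6825

0.6825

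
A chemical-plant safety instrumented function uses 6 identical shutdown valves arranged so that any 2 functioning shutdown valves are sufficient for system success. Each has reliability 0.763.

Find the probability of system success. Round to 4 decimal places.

0.9964

R = Σ_{i=2}^{6} C(6,i) p^i (1−p)^{6−i} with p = 0.763
C(6,2)·0.763^2·0.237^4 = 0.027551
C(6,3)·0.763^3·0.237^3 = 0.118263
C(6,4)·0.763^4·0.237^2 = 0.285553
C(6,5)·0.763^5·0.237^1 = 0.367724
C(6,6)·0.763^6·0.237^0 = 0.197309
Sum = 0.9964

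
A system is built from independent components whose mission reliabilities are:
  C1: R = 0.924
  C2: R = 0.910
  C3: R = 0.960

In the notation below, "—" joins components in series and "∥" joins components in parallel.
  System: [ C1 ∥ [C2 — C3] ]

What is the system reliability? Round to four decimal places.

Series (C2 and C3): 0.910000 × 0.960000 = 0.873600
Parallel (C1 and [0.873600]): 1 − (1 − 0.924000)(1 − 0.873600) = 0.9904

0.9904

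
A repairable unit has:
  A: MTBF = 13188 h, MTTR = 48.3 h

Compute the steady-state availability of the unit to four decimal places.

0.9964

A(A) = MTBF/(MTBF+MTTR) = 13188/(13188+48.3) = 0.9964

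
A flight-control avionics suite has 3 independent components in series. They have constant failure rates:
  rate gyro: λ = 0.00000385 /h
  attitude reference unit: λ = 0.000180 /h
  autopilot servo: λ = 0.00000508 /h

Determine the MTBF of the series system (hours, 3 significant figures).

5290

Series of exponential components: λ_sys = Σ λ_i
λ_sys = 0.00000385 + 0.000180 + 0.00000508 = 1.8893e-04 /h
MTBF = 1 / λ_sys = 5290 h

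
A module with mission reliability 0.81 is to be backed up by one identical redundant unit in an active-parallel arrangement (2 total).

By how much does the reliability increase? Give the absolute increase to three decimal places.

0.154

R_before = 0.81
R_after = 1 − (1 − 0.81)^2 = 0.964
ΔR = 0.964 − 0.81 = 0.154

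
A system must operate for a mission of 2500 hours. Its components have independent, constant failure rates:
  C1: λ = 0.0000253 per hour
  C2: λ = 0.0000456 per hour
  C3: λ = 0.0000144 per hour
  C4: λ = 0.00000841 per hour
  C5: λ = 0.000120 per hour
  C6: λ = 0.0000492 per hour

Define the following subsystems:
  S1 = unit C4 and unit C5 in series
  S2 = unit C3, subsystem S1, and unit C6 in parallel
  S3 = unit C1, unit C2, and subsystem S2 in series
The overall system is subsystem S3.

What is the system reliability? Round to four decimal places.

0.8366

R(C1) = exp(−0.0000253 × 2500) = 0.938709
R(C2) = exp(−0.0000456 × 2500) = 0.892258
R(C3) = exp(−0.0000144 × 2500) = 0.964640
R(C4) = exp(−0.00000841 × 2500) = 0.979194
R(C5) = exp(−0.000120 × 2500) = 0.740818
R(C6) = exp(−0.0000492 × 2500) = 0.884264
Series (C4 and C5): 0.979194 × 0.740818 = 0.725405
Parallel (C3, [0.725405], and C6): 1 − (1 − 0.964640)(1 − 0.725405)(1 − 0.884264) = 0.998876
Series (C1, C2, and [0.998876]): 0.938709 × 0.892258 × 0.998876 = 0.8366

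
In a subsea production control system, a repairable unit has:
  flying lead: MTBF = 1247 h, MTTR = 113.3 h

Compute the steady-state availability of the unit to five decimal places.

0.91671

A(flying lead) = MTBF/(MTBF+MTTR) = 1247/(1247+113.3) = 0.91671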